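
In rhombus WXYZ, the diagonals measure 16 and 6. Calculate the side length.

Half-diagonals are 8 and 3. side = sqrt(8^2 + 3^2) = sqrt(73)

sqrt(73)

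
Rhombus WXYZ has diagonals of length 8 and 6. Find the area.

The diagonals of a rhombus divide it into four right triangles.
Each triangle has legs 8/ 2 = 4 and 6/2 = 3, so each has area (1/2)*4*3 = 6.
Four such triangles give total area = (d1 * d2) / 2 = 24.

24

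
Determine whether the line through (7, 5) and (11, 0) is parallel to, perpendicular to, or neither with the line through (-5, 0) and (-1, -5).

Slope of line 1: m1 = (0 - 5)/(11 - 7) = -5/4 = -5/4
Slope of line 2: m2 = (-5 - 0)/(-1 - -5) = -5/4 = -5/4
Two lines are parallel if and only if they have equal slopes (or both are vertical).
Here m1 = m2 = -5/4, confirming the lines are parallel.

Parallel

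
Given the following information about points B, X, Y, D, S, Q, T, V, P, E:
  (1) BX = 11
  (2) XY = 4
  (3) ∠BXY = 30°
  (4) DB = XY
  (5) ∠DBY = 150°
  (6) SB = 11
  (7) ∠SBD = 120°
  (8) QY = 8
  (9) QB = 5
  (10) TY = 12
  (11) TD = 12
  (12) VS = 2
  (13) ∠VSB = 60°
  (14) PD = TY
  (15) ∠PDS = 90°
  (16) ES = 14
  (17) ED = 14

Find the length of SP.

From the given relations: DB = XY = 4; PD = TY = 12.
Step 1: By the law of cosines on triangle SBD: SD² = 11² + 4² − 2·11·4·cos(120°) = 181, so SD = √181.
Step 2: By the law of cosines on triangle SDP: SP² = √181² + 12² − 2·√181·12·cos(90°) = 325, so SP = 5·√13.

Therefore, the length of SP = 5·√13.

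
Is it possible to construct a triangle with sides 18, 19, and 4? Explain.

Check all three triangle inequalities:
18 + 19 = 37 > 4 ✓
18 + 4 = 22 > 19 ✓
19 + 4 = 23 > 18 ✓
All conditions hold, so these sides form a valid triangle.

Yes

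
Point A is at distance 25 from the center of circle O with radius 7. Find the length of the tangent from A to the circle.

tangent = √(d² - r²) = √(25² - 7²) = √(625 - 49) = √576 = 24

24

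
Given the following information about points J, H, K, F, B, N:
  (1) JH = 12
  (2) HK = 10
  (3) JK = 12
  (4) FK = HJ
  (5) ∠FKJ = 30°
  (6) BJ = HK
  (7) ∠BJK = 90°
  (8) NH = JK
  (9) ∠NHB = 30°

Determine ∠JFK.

From the given relations: FK = HJ = 12.
Step 1: By the law of cosines on triangle FKJ: FJ² = 12² + 12² − 2·12·12·cos(30°) = 38.58, so FJ ≈ 6.21.
Step 2: By the inverse law of cosines on triangle JFK: cos(∠JFK) = (6.21² + 12² − 12²) / (2·6.21·12) = 38.58/149.08 = 0.2588, so ∠JFK = 75°.

Therefore, the measure of angle ∠JFK = 75°.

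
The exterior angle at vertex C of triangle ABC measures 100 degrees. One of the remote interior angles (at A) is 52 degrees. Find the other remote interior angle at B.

angle B = 100 - 52 = 48 degrees (exterior angle theorem).

48 degrees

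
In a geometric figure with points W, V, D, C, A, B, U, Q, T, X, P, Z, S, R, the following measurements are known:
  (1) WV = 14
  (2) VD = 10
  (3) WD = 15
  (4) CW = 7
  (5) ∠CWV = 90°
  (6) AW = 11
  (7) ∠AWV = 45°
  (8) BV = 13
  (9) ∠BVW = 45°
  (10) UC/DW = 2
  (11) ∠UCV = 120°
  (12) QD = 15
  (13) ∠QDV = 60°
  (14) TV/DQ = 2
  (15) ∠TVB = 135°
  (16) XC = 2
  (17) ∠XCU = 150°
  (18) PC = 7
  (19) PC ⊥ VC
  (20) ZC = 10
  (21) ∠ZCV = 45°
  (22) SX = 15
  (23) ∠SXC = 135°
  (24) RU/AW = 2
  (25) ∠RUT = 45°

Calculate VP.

Step 1: By the law of cosines on triangle CWV: CV² = 7² + 14² − 2·7·14·cos(90°) = 245, so CV = 7·√5.
Step 2: By the law of cosines on triangle VCP: VP² = (7·√5)² + 7² − 2·7·√5·7·cos(90°) = 294, so VP = 7·√6.

Therefore, the length of VP = 7·√6.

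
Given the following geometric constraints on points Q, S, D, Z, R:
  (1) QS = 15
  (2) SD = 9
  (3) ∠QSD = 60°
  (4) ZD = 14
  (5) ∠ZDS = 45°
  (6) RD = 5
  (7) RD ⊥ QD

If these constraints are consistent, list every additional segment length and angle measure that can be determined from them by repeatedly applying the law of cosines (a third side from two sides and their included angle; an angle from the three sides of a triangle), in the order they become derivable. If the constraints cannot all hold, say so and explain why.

The constraints are consistent. Derivable facts, in order:
After 1 step:
- QD = 3·√19
- SZ ≈ 9.94
After 2 steps:
- QR = 14
- ∠DQS = 36.59°
- ∠DSZ = 95.19°
- ∠DZS = 39.81°
- ∠QDS = 83.41°
After 3 steps:
- ∠DQR = 20.92°
- ∠DRQ = 69.08°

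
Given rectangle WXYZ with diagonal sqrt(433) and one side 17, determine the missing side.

Using the Pythagorean theorem: d^2 = a^2 + b^2
b^2 = d^2 - a^2
b^2 = 433 - 289
b^2 = 144
b = sqrt(144) = 12

12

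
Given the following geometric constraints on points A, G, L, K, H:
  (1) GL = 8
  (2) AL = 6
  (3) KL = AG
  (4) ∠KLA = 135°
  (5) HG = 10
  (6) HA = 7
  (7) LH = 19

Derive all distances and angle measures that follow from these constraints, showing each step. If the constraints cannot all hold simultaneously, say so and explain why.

These constraints are not satisfiable: by the triangle inequality in triangle GLH, (1) GL = 8 and (5) HG = 10 force LH ≤ 8 + 10 = 18, but (7) says LH = 19. No planar figure meets all of them, so nothing further can be derived.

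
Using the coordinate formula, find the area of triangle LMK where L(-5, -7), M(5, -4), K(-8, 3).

Shoelace: Area = (1/2)|-5(-4-3) + 5(3--7) + -8(-7--4)| = (1/2)(109) = 109/2

109/2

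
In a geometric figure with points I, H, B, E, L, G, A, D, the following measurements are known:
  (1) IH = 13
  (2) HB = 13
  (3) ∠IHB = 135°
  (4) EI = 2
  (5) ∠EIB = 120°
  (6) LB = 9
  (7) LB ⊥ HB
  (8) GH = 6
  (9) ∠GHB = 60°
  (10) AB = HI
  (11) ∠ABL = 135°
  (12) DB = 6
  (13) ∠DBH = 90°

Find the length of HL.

Step 1: By the law of cosines on triangle HBL: HL² = 13² + 9² − 2·13·9·cos(90°) = 250, so HL = 5·√10.

Therefore, the length of HL = 5·√10.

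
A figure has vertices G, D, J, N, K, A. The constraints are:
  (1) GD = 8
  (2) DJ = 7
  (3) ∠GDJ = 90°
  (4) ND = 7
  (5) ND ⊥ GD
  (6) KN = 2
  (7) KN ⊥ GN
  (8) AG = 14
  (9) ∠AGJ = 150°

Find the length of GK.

Step 1: By the law of cosines on triangle GDN: GN² = 8² + 7² − 2·8·7·cos(90°) = 113, so GN = √113.
Step 2: By the law of cosines on triangle GNK: GK² = √113² + 2² − 2·√113·2·cos(90°) = 117, so GK = 3·√13.

Therefore, the length of GK = 3·√13.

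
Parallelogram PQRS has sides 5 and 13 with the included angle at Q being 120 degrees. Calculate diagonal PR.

The diagonal of a parallelogram can be found by treating two adjacent sides and the diagonal as a triangle.
Applying the law of cosines with sides 5, 13 and included angle 120°:
d^2 = 25 + 169 - 130*cos(120°) = 259
d = sqrt(259)

sqrt(259)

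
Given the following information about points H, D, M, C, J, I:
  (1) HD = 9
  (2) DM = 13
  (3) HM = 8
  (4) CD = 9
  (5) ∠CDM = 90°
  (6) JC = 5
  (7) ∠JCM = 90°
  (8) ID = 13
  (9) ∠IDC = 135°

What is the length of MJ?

Step 1: By the law of cosines on triangle CDM: CM² = 9² + 13² − 2·9·13·cos(90°) = 250, so CM = 5·√10.
Step 2: By the law of cosines on triangle MCJ: MJ² = (5·√10)² + 5² − 2·5·√10·5·cos(90°) = 275, so MJ = 5·√11.

Therefore, the length of MJ = 5·√11.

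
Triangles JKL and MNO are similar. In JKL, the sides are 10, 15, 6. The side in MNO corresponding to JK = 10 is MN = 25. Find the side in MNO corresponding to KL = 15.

k = 25/10 = 5/2. NO = 5/2 * 15 = 75/2.

75/2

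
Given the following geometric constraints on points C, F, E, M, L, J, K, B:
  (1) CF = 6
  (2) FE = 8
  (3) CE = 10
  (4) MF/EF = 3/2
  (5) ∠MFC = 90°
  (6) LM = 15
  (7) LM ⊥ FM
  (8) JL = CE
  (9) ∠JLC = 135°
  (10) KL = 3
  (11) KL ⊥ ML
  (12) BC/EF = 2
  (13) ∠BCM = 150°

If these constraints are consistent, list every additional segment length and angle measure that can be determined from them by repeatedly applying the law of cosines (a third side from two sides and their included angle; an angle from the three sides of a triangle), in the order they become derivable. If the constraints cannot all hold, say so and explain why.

The constraints are consistent. Derivable facts, in order:
After 1 step:
- CM = 6·√5
- FL = 3·√41
- MK = 3·√26
- ∠CEF = 36.87°
- ∠CFE = 90°
- ∠ECF = 53.13°
After 2 steps:
- MB ≈ 28.42
- ∠CMF = 26.57°
- ∠FCM = 63.43°
- ∠FLM = 38.66°
- ∠KML = 11.31°
- ∠LFM = 51.34°
- ∠LKM = 78.69°
After 3 steps:
- ∠BMC = 16.35°
- ∠CBM = 13.65°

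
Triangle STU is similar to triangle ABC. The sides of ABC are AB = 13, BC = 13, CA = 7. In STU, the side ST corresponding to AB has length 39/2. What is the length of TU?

k = 39/2/13 = 3/2. TU = 3/2 * 13 = 39/2.

39/2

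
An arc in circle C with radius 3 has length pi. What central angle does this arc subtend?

θ = 360 × pi / (2π × 3) = 60° (rearranging arc length formula).

60°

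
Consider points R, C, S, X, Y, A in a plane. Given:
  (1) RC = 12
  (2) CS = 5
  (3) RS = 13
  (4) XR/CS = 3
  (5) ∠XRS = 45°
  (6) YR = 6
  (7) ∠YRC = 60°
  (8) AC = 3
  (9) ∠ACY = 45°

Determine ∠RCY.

Step 1: By the law of cosines on triangle CRY: CY² = 12² + 6² − 2·12·6·cos(60°) = 108, so CY = 6·√3.
Step 2: By the inverse law of cosines on triangle RCY: cos(∠RCY) = (12² + (6·√3)² − 6²) / (2·12·6·√3) = 216/249.42 = 0.866, so ∠RCY = 30°.

Therefore, the measure of angle ∠RCY = 30°.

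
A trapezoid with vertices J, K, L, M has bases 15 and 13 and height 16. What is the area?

Area = (15 + 13) * 16 / 2 = 448 / 2 = 224

224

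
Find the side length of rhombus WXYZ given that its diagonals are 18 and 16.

The diagonals of a rhombus bisect each other at right angles.
Half-diagonals: 18/2 = 9 and 16/2 = 8
side = sqrt(9^2 + 8^2)
side = sqrt(81 + 64)
side = sqrt(145)

sqrt(145)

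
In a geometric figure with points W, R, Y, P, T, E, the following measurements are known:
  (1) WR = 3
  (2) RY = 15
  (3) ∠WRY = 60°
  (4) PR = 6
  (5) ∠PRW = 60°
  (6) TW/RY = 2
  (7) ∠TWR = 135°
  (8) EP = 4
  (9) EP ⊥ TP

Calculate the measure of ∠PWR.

Step 1: By the law of cosines on triangle WRP: WP² = 3² + 6² − 2·3·6·cos(60°) = 27, so WP = 3·√3.
Step 2: By the inverse law of cosines on triangle PWR: cos(∠PWR) = ((3·√3)² + 3² − 6²) / (2·3·√3·3) = 0/31.18 = 0, so ∠PWR = 90°.

Therefore, the measure of angle ∠PWR = 90°.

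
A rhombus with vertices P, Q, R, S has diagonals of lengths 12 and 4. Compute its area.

The diagonals of a rhombus divide it into four right triangles.
Each triangle has legs 12/ 2 = 6 and 4/2 = 2, so each has area (1/2)*6*2 = 6.
Four such triangles give total area = (d1 * d2) / 2 = 24.

24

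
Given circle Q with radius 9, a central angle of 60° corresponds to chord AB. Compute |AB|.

Drop a perpendicular from the center to the chord, bisecting both the chord and the central angle.
Each half-chord = r sin(θ/2) = 9 sin(30°).
The full chord = 2 × 9 × sin(30°) = 9.

9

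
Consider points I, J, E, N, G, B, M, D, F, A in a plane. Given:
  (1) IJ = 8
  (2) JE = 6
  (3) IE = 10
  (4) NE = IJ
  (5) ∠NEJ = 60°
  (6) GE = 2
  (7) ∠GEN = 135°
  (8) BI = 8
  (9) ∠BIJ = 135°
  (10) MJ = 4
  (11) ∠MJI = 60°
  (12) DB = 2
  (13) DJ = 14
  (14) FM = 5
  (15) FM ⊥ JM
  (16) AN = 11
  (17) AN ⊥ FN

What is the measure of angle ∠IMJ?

Step 1: By the law of cosines on triangle MJI: MI² = 4² + 8² − 2·4·8·cos(60°) = 48, so MI = 4·√3.
Step 2: By the inverse law of cosines on triangle IMJ: cos(∠IMJ) = ((4·√3)² + 4² − 8²) / (2·4·√3·4) = 0/55.43 = 0, so ∠IMJ = 90°.

Therefore, the measure of angle ∠IMJ = 90°.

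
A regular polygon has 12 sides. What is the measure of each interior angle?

Each interior angle of a regular n-gon is (n - 2) * 180 / n.
For n = 12: (12 - 2) * 180 / 12 = 1800/12 = 150 degrees.

150 degrees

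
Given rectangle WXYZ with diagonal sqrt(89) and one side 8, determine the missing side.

Using the Pythagorean theorem: d^2 = a^2 + b^2
b^2 = d^2 - a^2
b^2 = 89 - 64
b^2 = 25
b = sqrt(25) = 5

5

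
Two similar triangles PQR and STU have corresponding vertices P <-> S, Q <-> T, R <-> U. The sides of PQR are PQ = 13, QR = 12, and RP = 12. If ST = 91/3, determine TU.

Similar triangles have proportional sides. Setting up the proportion:
ST / PQ = TU / QR
91/3 / 13 = TU / 12
TU = 12 * 91/3 / 13 = 28.

28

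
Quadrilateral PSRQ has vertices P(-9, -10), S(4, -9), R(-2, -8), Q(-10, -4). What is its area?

Shoelace: sum of cross terms = 63, Area = (1/2)|63| = 63/2

63/2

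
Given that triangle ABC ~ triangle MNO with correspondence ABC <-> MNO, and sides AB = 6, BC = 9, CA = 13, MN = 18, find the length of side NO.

Similar triangles have proportional sides. Setting up the proportion:
MN / AB = NO / BC
18 / 6 = NO / 9
NO = 9 * 18 / 6 = 27.

27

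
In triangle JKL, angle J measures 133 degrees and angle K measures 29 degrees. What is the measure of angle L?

By the triangle angle sum property, the three interior angles of any triangle add up to 180°.
We know angle J = 133° and angle K = 29°, so their sum is 162°.
Therefore angle L = 180° - 162° = 18°.

18 degrees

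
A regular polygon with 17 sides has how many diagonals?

The number of diagonals in an n-gon is n(n - 3)/2.
For n = 17: 17(17 - 3)/2 = 17 × 14 / 2 = 119.

119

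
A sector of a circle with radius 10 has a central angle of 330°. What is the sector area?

Sector area = π(10²)(11/12) = 275*pi/3

275*pi/3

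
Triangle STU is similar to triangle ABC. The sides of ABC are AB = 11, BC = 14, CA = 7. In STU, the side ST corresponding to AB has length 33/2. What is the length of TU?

Since the triangles are similar, the ratio of corresponding sides is constant.
Scale factor k = ST / AB = 33/2 / 11 = 3/2
TU = k * BC = 3/2 * 14 = 21

21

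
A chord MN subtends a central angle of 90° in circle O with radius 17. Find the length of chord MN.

Drop a perpendicular from the center to the chord, bisecting both the chord and the central angle.
Each half-chord = r sin(θ/2) = 17 sin(45°).
The full chord = 2 × 17 × sin(45°) = 17*sqrt(2).

17*sqrt(2)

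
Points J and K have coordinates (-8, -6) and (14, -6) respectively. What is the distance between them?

The horizontal distance is |14 - -8| = 22 and the vertical distance is |-6 - -6| = 0.
By the Pythagorean theorem, d = sqrt(22^2 + 0^2) = sqrt(484) = 22.

22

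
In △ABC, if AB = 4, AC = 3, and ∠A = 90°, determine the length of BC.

Since angle A = 90°, this is a right triangle and the law of cosines reduces to the Pythagorean theorem.
BC^2 = 4^2 + 3^2 = 25
BC = 5

5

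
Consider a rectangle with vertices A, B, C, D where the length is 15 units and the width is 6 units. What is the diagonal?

Using the Pythagorean theorem:
d² = 15² + 6² = 225 + 36 = 261
d = sqrt(261) = 3*sqrt(29)

3*sqrt(29)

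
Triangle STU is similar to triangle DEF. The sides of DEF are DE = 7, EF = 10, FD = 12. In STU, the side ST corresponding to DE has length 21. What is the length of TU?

Since the triangles are similar, the ratio of corresponding sides is constant.
Scale factor k = ST / DE = 21 / 7 = 3
TU = k * EF = 3 * 10 = 30

30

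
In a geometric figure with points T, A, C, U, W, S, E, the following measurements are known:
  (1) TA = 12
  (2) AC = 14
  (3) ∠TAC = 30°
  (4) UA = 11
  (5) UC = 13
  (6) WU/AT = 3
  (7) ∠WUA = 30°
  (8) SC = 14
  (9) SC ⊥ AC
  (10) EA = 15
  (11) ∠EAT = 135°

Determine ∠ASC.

Step 1: By the law of cosines on triangle SCA: SA² = 14² + 14² − 2·14·14·cos(90°) = 392, so SA = 14·√2.
Step 2: By the inverse law of cosines on triangle ASC: cos(∠ASC) = ((14·√2)² + 14² − 14²) / (2·14·√2·14) = 392/554.37 = 0.7071, so ∠ASC = 45°.

Therefore, the measure of angle ∠ASC = 45°.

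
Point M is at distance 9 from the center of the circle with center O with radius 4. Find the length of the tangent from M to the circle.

The tangent, radius, and line from the external point to the center form a right triangle.
The right angle is where the tangent meets the radius.
By the Pythagorean theorem: tangent² + 4² = 9²
tangent² = 81 - 16 = 65
tangent = sqrt(65)

sqrt(65)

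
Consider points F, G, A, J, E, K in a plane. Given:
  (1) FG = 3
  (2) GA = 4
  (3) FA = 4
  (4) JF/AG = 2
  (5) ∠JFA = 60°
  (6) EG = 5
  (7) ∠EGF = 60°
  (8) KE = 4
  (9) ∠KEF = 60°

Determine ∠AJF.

From the given relations: JF = 2·AG = 2·4 = 8.
Step 1: By the law of cosines on triangle JFA: JA² = 8² + 4² − 2·8·4·cos(60°) = 48, so JA = 4·√3.
Step 2: By the inverse law of cosines on triangle AJF: cos(∠AJF) = ((4·√3)² + 8² − 4²) / (2·4·√3·8) = 96/110.85 = 0.866, so ∠AJF = 30°.

Therefore, the measure of angle ∠AJF = 30°.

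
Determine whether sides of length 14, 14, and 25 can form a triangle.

For three segments to close into a triangle, no single side can be as long as the other two combined.
The longest side is 25, and 14 + 14 = 28 > 25.
A triangle can be formed.

Yes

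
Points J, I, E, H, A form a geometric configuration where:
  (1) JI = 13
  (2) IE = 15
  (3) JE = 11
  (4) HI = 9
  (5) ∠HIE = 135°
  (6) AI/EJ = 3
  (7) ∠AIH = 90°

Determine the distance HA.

From the given relations: AI = 3·EJ = 3·11 = 33.
Step 1: By the law of cosines on triangle HIA: HA² = 9² + 33² − 2·9·33·cos(90°) = 1170, so HA = 3·√130.

Therefore, the length of HA = 3·√130.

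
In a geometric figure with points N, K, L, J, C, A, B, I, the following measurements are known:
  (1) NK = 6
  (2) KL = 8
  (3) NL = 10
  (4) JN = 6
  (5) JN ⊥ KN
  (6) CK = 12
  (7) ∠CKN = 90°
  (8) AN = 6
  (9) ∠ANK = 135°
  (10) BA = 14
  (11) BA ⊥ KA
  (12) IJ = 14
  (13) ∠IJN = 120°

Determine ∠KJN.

Step 1: By the law of cosines on triangle JNK: JK² = 6² + 6² − 2·6·6·cos(90°) = 72, so JK = 6·√2.
Step 2: By the inverse law of cosines on triangle KJN: cos(∠KJN) = ((6·√2)² + 6² − 6²) / (2·6·√2·6) = 72/101.82 = 0.7071, so ∠KJN = 45°.

Therefore, the measure of angle ∠KJN = 45°.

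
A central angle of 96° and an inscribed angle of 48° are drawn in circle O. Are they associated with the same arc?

By the inscribed angle theorem, if both angles subtend the same arc, the inscribed angle must be half the central angle.
Half of 96° = 48°, which equals the given inscribed angle of 48°.
Therefore, yes, they correspond to the same arc.

Yes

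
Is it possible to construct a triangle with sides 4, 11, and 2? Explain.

The longest side is 11. The other two sides sum to 2 + 4 = 6.
Since 6 ≤ 11, the two shorter sides cannot reach around to close the triangle.

No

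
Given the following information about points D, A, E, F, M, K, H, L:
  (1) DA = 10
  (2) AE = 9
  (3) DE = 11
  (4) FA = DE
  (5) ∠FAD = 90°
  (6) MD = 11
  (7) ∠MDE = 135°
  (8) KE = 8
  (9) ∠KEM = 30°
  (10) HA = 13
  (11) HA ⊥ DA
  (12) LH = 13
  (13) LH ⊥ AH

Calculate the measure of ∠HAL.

Step 1: By the law of cosines on triangle AHL: AL² = 13² + 13² − 2·13·13·cos(90°) = 338, so AL = 13·√2.
Step 2: By the inverse law of cosines on triangle HAL: cos(∠HAL) = (13² + (13·√2)² − 13²) / (2·13·13·√2) = 338/478 = 0.7071, so ∠HAL = 45°.

Therefore, the measure of angle ∠HAL = 45°.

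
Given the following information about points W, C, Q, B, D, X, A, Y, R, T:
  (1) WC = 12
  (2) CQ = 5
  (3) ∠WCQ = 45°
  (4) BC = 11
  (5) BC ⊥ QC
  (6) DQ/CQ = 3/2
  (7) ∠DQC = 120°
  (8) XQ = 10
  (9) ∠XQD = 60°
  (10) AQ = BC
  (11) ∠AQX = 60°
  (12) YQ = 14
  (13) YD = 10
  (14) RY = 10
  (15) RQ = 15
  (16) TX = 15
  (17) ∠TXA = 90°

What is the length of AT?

From the given relations: AQ = BC = 11.
Step 1: By the law of cosines on triangle XQA: XA² = 10² + 11² − 2·10·11·cos(60°) = 111, so XA = √111.
Step 2: By the law of cosines on triangle AXT: AT² = √111² + 15² − 2·√111·15·cos(90°) = 336, so AT = 4·√21.

Therefore, the length of AT = 4·√21.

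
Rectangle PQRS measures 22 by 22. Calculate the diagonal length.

A rectangle's diagonal splits it into two right triangles, with the diagonal as the hypotenuse.
By the Pythagorean theorem, d^2 = 22^2 + 22^2 = 968.
Therefore d = sqrt(968) = 22*sqrt(2).

22*sqrt(2)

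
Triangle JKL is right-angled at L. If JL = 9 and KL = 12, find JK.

By the Pythagorean theorem: JK^2 = JL^2 + KL^2
JK^2 = 9^2 + 12^2 = 81 + 144 = 225
JK = sqrt(225) = 15

15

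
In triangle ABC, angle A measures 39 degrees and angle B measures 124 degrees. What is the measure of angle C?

angle C = 180 - 39 - 124 = 17 degrees.

17 degrees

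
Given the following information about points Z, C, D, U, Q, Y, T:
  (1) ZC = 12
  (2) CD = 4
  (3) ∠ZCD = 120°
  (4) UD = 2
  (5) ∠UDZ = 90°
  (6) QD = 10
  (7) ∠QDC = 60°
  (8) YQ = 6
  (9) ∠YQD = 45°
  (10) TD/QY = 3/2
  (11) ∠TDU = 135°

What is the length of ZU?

Step 1: By the law of cosines on triangle ZCD: ZD² = 12² + 4² − 2·12·4·cos(120°) = 208, so ZD = 4·√13.
Step 2: By the law of cosines on triangle ZDU: ZU² = (4·√13)² + 2² − 2·4·√13·2·cos(90°) = 212, so ZU = 2·√53.

Therefore, the length of ZU = 2·√53.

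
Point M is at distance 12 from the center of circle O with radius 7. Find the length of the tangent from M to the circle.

The tangent, radius, and line from the external point to the center form a right triangle.
The right angle is where the tangent meets the radius.
By the Pythagorean theorem: tangent² + 7² = 12²
tangent² = 144 - 49 = 95
tangent = sqrt(95)

sqrt(95)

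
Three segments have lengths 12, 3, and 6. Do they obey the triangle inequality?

Check the triangle inequality: 3 + 6 = 9 ≤ 12.
Since the sum of two sides does not exceed the third, no triangle can be formed.

No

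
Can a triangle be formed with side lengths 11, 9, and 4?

For three segments to close into a triangle, no single side can be as long as the other two combined.
The longest side is 11, and 4 + 9 = 13 > 11.
A triangle can be formed.

Yes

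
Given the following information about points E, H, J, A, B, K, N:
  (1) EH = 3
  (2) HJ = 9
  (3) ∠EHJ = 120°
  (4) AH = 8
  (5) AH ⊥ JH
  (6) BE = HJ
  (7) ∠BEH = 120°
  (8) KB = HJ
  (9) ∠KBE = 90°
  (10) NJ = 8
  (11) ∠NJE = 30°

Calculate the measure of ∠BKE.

From the given relations: KB = HJ = 9; BE = HJ = 9.
Step 1: By the law of cosines on triangle KBE: KE² = 9² + 9² − 2·9·9·cos(90°) = 162, so KE = 9·√2.
Step 2: By the inverse law of cosines on triangle BKE: cos(∠BKE) = (9² + (9·√2)² − 9²) / (2·9·9·√2) = 162/229.1 = 0.7071, so ∠BKE = 45°.

Therefore, the measure of angle ∠BKE = 45°.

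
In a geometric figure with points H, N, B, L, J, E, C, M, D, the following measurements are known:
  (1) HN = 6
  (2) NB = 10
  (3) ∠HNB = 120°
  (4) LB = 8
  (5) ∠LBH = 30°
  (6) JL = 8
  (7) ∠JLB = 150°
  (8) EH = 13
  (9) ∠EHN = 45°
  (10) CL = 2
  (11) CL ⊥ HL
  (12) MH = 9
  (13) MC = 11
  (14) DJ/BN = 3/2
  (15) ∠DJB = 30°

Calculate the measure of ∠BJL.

Step 1: By the law of cosines on triangle JLB: JB² = 8² + 8² − 2·8·8·cos(150°) = 238.85, so JB ≈ 15.45.
Step 2: By the inverse law of cosines on triangle BJL: cos(∠BJL) = (15.45² + 8² − 8²) / (2·15.45·8) = 238.85/247.28 = 0.9659, so ∠BJL = 15°.

Therefore, the measure of angle ∠BJL = 15°.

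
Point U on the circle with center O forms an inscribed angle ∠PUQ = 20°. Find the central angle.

The inscribed angle theorem states that a central angle is always twice any inscribed angle that subtends the same arc.
Since the inscribed angle is 20°, the central angle = 2 × 20° = 40°.

40°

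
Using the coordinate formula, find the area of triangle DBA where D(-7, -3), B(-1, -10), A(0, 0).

Using the Shoelace formula for a triangle:
Area = (1/2)|x0(y1 - y2) + x1(y2 - y0) + x2(y0 - y1)|
Area = (1/2)|-7(-10 - 0) + -1(0 - -3) + 0(-3 - -10)|
Area = (1/2)|70 + -3 + 0|
Area = (1/2)|67|
Area = (1/2)(67)
Area = 67/2

67/2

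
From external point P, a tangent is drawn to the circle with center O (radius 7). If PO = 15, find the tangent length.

Let T be the point of tangency. Then OT ⊥ PT (radius ⊥ tangent).
In right triangle OTP: OP² = OT² + PT²
15² = 7² + PT²
PT² = 176, PT = 4*sqrt(11)

4*sqrt(11)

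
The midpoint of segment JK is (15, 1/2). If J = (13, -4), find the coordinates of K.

Using the midpoint formula: M = ((x1 + x2)/2, (y1 + y2)/2)
We know M = (15, 1/2) and J = (13, -4)
For x: 15 = (13 + x2)/2, so x2 = 2*15 - 13 = 17
For y: 1/2 = (-4 + y2)/2, so y2 = 2*1/2 - -4 = 5
K = (17, 5)

(17, 5)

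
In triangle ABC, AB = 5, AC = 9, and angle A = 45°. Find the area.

Area = (1/2) * AB * AC * sin(A)
Area = (1/2) * 5 * 9 * sin(45°)
Area = (1/2) * 5 * 9 * sqrt(2)/2
Area = 45*sqrt(2)/4

45*sqrt(2)/4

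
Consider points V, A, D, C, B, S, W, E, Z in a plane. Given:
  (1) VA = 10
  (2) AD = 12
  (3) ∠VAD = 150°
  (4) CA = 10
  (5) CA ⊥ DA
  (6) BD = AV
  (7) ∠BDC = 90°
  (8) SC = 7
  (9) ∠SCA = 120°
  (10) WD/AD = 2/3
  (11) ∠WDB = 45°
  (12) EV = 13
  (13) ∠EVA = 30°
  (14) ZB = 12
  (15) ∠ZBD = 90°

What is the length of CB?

From the given relations: BD = AV = 10.
Step 1: By the law of cosines on triangle CAD: CD² = 10² + 12² − 2·10·12·cos(90°) = 244, so CD = 2·√61.
Step 2: By the law of cosines on triangle CDB: CB² = (2·√61)² + 10² − 2·2·√61·10·cos(90°) = 344, so CB = 2·√86.

Therefore, the length of CB = 2·√86.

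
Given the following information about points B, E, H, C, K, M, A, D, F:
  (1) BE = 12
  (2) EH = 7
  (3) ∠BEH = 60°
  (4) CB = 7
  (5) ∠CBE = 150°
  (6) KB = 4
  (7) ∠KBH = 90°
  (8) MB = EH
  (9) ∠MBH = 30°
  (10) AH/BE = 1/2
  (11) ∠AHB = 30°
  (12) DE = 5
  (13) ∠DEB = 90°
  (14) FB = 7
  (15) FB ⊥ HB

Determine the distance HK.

Step 1: By the law of cosines on triangle BEH: BH² = 12² + 7² − 2·12·7·cos(60°) = 109, so BH = √109.
Step 2: By the law of cosines on triangle HBK: HK² = √109² + 4² − 2·√109·4·cos(90°) = 125, so HK = 5·√5.

Therefore, the length of HK = 5·√5.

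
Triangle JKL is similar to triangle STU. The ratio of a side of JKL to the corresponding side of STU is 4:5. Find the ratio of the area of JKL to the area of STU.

Area ratio = (side ratio)^2 = (4/5)^2 = 16:25.

16:25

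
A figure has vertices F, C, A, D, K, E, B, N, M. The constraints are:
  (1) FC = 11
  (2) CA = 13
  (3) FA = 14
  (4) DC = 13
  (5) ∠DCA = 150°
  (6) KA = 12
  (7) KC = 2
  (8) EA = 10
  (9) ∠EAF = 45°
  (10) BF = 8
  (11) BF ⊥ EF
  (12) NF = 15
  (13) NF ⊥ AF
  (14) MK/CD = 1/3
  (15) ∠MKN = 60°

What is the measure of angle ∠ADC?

Step 1: By the law of cosines on triangle DCA: DA² = 13² + 13² − 2·13·13·cos(150°) = 630.72, so DA ≈ 25.11.
Step 2: By the inverse law of cosines on triangle ADC: cos(∠ADC) = (25.11² + 13² − 13²) / (2·25.11·13) = 630.72/652.97 = 0.9659, so ∠ADC = 15°.

Therefore, the measure of angle ∠ADC = 15°.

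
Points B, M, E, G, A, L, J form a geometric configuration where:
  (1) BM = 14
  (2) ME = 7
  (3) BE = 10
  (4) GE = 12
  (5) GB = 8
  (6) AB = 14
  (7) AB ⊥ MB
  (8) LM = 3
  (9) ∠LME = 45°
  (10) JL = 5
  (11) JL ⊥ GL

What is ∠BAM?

Step 1: By the law of cosines on triangle ABM: AM² = 14² + 14² − 2·14·14·cos(90°) = 392, so AM = 14·√2.
Step 2: By the inverse law of cosines on triangle BAM: cos(∠BAM) = (14² + (14·√2)² − 14²) / (2·14·14·√2) = 392/554.37 = 0.7071, so ∠BAM = 45°.

Therefore, the measure of angle ∠BAM = 45°.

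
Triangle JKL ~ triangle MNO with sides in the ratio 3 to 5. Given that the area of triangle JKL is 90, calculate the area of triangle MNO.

Area ratio = (3/5)^2 = 9/25. Area of MNO = 90 * 25/9 = 250.

250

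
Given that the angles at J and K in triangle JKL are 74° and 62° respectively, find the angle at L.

By the triangle angle sum property, the three interior angles of any triangle add up to 180°.
We know angle J = 74° and angle K = 62°, so their sum is 136°.
Therefore angle L = 180° - 136° = 44°.

44 degrees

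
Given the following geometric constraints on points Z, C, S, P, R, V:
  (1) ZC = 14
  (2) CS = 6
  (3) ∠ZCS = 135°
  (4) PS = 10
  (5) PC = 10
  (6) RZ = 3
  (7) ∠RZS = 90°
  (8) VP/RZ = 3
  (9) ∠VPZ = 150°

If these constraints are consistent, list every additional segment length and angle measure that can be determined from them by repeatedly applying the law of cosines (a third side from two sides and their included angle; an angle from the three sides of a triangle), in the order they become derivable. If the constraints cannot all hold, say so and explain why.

The constraints are consistent. Derivable facts, in order:
After 1 step:
- ZS ≈ 18.73
- ∠CPS = 34.92°
- ∠CSP = 72.54°
- ∠PCS = 72.54°
After 2 steps:
- SR ≈ 18.97
- ∠CSZ = 31.91°
- ∠CZS = 13.09°
After 3 steps:
- ∠RSZ = 9.1°
- ∠SRZ = 80.9°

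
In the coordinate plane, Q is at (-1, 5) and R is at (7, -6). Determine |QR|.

The horizontal distance is |7 - -1| = 8 and the vertical distance is |-6 - 5| = 11.
By the Pythagorean theorem, d = sqrt(8^2 + 11^2) = sqrt(185).

sqrt(185)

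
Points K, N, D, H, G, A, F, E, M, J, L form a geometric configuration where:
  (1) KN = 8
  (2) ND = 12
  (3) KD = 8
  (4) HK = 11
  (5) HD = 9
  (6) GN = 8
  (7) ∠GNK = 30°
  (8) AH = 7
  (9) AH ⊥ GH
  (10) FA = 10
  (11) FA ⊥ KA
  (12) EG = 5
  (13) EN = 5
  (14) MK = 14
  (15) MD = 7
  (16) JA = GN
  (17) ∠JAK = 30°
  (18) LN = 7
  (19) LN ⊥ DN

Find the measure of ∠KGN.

Step 1: By the law of cosines on triangle GNK: GK² = 8² + 8² − 2·8·8·cos(30°) = 17.15, so GK ≈ 4.14.
Step 2: By the inverse law of cosines on triangle KGN: cos(∠KGN) = (4.14² + 8² − 8²) / (2·4.14·8) = 17.15/66.26 = 0.2588, so ∠KGN = 75°.

Therefore, the measure of angle ∠KGN = 75°.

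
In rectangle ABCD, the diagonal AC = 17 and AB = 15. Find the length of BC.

b = sqrt(d^2 - a^2) = sqrt(289 - 225) = sqrt(64) = 8

8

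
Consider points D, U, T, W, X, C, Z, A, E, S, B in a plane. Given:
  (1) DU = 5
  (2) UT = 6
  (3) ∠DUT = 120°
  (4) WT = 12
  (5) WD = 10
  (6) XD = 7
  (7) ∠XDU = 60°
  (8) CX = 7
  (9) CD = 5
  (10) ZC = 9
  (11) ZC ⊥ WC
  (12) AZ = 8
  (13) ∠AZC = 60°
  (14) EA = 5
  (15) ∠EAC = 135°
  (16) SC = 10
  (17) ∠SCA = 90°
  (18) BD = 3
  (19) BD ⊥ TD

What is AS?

Step 1: By the law of cosines on triangle CZA: CA² = 9² + 8² − 2·9·8·cos(60°) = 73, so CA = √73.
Step 2: By the law of cosines on triangle ACS: AS² = √73² + 10² − 2·√73·10·cos(90°) = 173, so AS = √173.

Therefore, the length of AS = √173.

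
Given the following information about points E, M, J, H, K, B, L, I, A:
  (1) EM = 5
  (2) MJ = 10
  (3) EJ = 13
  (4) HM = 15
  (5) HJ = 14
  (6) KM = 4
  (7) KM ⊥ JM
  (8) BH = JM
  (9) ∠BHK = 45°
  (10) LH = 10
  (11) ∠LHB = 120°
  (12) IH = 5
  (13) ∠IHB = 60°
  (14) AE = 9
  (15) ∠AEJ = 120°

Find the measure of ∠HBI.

From the given relations: BH = JM = 10.
Step 1: By the law of cosines on triangle BHI: BI² = 10² + 5² − 2·10·5·cos(60°) = 75, so BI = 5·√3.
Step 2: By the inverse law of cosines on triangle HBI: cos(∠HBI) = (10² + (5·√3)² − 5²) / (2·10·5·√3) = 150/173.21 = 0.866, so ∠HBI = 30°.

Therefore, the measure of angle ∠HBI = 30°.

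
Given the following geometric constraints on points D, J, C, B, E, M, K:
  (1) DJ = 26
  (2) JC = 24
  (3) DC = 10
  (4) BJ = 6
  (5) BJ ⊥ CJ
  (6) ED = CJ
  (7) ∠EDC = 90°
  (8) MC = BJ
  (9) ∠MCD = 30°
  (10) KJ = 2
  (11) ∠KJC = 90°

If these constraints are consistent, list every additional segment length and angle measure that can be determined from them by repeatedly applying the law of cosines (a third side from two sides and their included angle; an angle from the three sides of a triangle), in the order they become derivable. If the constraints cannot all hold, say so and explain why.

The constraints are consistent. Derivable facts, in order:
After 1 step:
- CB = 6·√17
- CE = 26
- CK = 2·√145
- DM ≈ 5.66
- ∠CDJ = 67.38°
- ∠CJD = 22.62°
- ∠DCJ = 90°
After 2 steps:
- ∠BCJ = 14.04°
- ∠CBJ = 75.96°
- ∠CDM = 31.98°
- ∠CED = 22.62°
- ∠CKJ = 85.24°
- ∠CMD = 118.02°
- ∠DCE = 67.38°
- ∠JCK = 4.76°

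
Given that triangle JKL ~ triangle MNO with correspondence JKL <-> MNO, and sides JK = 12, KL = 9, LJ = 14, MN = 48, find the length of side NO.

Since the triangles are similar, the ratio of corresponding sides is constant.
Scale factor k = MN / JK = 48 / 12 = 4
NO = k * KL = 4 * 9 = 36

36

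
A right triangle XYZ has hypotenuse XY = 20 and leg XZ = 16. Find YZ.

YZ = sqrt(20^2 - 16^2) = sqrt(144) = 12

12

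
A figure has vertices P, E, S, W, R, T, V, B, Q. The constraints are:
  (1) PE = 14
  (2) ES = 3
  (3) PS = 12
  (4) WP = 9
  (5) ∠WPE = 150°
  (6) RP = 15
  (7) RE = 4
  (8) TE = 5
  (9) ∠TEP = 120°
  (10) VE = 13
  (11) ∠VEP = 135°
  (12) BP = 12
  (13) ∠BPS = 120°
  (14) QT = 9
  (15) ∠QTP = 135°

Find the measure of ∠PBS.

Step 1: By the law of cosines on triangle BPS: BS² = 12² + 12² − 2·12·12·cos(120°) = 432, so BS = 12·√3.
Step 2: By the inverse law of cosines on triangle PBS: cos(∠PBS) = (12² + (12·√3)² − 12²) / (2·12·12·√3) = 432/498.83 = 0.866, so ∠PBS = 30°.

Therefore, the measure of angle ∠PBS = 30°.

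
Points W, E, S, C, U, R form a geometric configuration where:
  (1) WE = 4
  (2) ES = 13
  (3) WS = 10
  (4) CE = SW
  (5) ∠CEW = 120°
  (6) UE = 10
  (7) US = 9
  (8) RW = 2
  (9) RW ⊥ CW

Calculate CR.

From the given relations: CE = SW = 10.
Step 1: By the law of cosines on triangle CEW: CW² = 10² + 4² − 2·10·4·cos(120°) = 156, so CW = 2·√39.
Step 2: By the law of cosines on triangle CWR: CR² = (2·√39)² + 2² − 2·2·√39·2·cos(90°) = 160, so CR = 4·√10.

Therefore, the length of CR = 4·√10.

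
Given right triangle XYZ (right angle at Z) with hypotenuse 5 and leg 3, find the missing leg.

By the Pythagorean theorem: YZ^2 = XY^2 - XZ^2
YZ^2 = 5^2 - 3^2 = 25 - 9 = 16
YZ = sqrt(16) = 4

4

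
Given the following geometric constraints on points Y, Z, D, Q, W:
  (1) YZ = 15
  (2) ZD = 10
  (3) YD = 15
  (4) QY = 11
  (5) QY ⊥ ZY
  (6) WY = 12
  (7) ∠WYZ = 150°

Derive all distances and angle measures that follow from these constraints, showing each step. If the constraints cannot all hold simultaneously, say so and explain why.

The constraints are consistent.

Step 1: From ZY = 15, YQ = 11, and ∠ZYQ = 90°, by the law of cosines:
  ZQ² = ZY² + YQ² - 2·ZY·YQ·cos(90°) = 225 + 121 - 0 = 346
  ZQ ≈ 18.6

Step 2: From ZY = 15, YW = 12, and ∠ZYW = 150°, by the law of cosines:
  ZW² = ZY² + YW² - 2·ZY·YW·cos(150°) = 225 + 144 + 311.8 = 680.8
  ZW ≈ 26.09

Step 3: From YD = 15, YZ = 15, DZ = 10, by the inverse law of cosines:
  cos(∠DYZ) = (YD² + YZ² - DZ²) / (2·YD·YZ)
  ∠DYZ = 38.94°

Step 4: From ZD = 10, ZY = 15, DY = 15, by the inverse law of cosines:
  cos(∠DZY) = (ZD² + ZY² - DY²) / (2·ZD·ZY)
  ∠DZY = 70.53°

Step 5: From DY = 15, DZ = 10, YZ = 15, by the inverse law of cosines:
  cos(∠YDZ) = (DY² + DZ² - YZ²) / (2·DY·DZ)
  ∠YDZ = 70.53°

Step 6: From ZQ = 18.6, ZY = 15, QY = 11, by the inverse law of cosines:
  cos(∠QZY) = (ZQ² + ZY² - QY²) / (2·ZQ·ZY)
  ∠QZY = 36.25°

Step 7: From ZW = 26.09, ZY = 15, WY = 12, by the inverse law of cosines:
  cos(∠WZY) = (ZW² + ZY² - WY²) / (2·ZW·ZY)
  ∠WZY = 13.29°

Step 8: From QY = 11, QZ = 18.6, YZ = 15, by the inverse law of cosines:
  cos(∠YQZ) = (QY² + QZ² - YZ²) / (2·QY·QZ)
  ∠YQZ = 53.75°

Step 9: From WY = 12, WZ = 26.09, YZ = 15, by the inverse law of cosines:
  cos(∠YWZ) = (WY² + WZ² - YZ²) / (2·WY·WZ)
  ∠YWZ = 16.71°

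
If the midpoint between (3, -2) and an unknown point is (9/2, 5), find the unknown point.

Using the midpoint formula: M = ((x1 + x2)/2, (y1 + y2)/2)
We know M = (9/2, 5) and C = (3, -2)
For x: 9/2 = (3 + x2)/2, so x2 = 2*9/2 - 3 = 6
For y: 5 = (-2 + y2)/2, so y2 = 2*5 - -2 = 12
D = (6, 12)

(6, 12)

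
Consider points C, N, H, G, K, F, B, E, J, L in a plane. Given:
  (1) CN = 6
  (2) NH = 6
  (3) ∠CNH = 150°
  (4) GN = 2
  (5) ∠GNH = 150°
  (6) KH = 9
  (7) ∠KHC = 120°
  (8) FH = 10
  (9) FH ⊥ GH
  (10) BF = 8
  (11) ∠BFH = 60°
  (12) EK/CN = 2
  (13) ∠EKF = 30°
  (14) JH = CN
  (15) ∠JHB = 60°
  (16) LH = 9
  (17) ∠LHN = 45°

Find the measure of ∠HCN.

Step 1: By the law of cosines on triangle CNH: CH² = 6² + 6² − 2·6·6·cos(150°) = 134.35, so CH ≈ 11.59.
Step 2: By the inverse law of cosines on triangle HCN: cos(∠HCN) = (11.59² + 6² − 6²) / (2·11.59·6) = 134.35/139.09 = 0.9659, so ∠HCN = 15°.

Therefore, the measure of angle ∠HCN = 15°.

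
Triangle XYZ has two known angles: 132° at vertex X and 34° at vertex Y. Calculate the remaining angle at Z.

The interior angles sum to 180°: angle Z = 180 - 132 - 34 = 14°.
The triangle is obtuse (angles 132°, 34°, 14°).

14 degrees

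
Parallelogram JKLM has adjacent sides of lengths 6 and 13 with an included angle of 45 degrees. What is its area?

Area = 6 * 13 * sin(45°) = 78 * sqrt(2)/2 = 39*sqrt(2)

39*sqrt(2)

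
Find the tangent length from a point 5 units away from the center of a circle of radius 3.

The tangent, radius, and line from the external point to the center form a right triangle.
The right angle is where the tangent meets the radius.
By the Pythagorean theorem: tangent² + 3² = 5²
tangent² = 25 - 9 = 16
tangent = 4

4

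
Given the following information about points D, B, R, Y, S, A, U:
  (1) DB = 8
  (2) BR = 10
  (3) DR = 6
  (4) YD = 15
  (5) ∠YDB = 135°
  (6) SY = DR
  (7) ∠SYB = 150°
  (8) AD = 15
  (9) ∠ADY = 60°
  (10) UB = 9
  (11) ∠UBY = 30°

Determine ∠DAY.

Step 1: By the law of cosines on triangle ADY: AY² = 15² + 15² − 2·15·15·cos(60°) = 225, so AY = 15.
Step 2: By the inverse law of cosines on triangle DAY: cos(∠DAY) = (15² + 15² − 15²) / (2·15·15) = 225/450 = 0.5, so ∠DAY = 60°.

Therefore, the measure of angle ∠DAY = 60°.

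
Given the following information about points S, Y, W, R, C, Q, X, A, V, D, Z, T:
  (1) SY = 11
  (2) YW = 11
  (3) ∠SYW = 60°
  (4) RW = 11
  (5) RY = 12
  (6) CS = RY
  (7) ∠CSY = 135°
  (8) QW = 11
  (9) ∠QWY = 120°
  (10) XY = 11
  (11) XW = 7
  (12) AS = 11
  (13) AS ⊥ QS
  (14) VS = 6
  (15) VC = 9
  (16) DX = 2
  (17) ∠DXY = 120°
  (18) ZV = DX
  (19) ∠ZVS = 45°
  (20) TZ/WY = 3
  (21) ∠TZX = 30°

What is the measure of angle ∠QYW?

Step 1: By the law of cosines on triangle YWQ: YQ² = 11² + 11² − 2·11·11·cos(120°) = 363, so YQ = 11·√3.
Step 2: By the inverse law of cosines on triangle QYW: cos(∠QYW) = ((11·√3)² + 11² − 11²) / (2·11·√3·11) = 363/419.16 = 0.866, so ∠QYW = 30°.

Therefore, the measure of angle ∠QYW = 30°.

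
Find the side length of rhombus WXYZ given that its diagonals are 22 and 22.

In a rhombus, the diagonals bisect each other perpendicularly, creating four congruent right triangles.
Each triangle has legs 11 (half of 22) and 11 (half of 22).
The hypotenuse of each right triangle is a side of the rhombus:
side = sqrt(11^2 + 11^2) = sqrt(242) = 11*sqrt(2)

11*sqrt(2)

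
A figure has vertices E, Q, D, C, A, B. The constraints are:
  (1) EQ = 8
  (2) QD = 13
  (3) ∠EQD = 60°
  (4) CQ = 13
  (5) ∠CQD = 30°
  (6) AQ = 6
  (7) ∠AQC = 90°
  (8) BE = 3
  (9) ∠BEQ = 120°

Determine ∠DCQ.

Step 1: By the law of cosines on triangle CQD: CD² = 13² + 13² − 2·13·13·cos(30°) = 45.28, so CD ≈ 6.73.
Step 2: By the inverse law of cosines on triangle DCQ: cos(∠DCQ) = (6.73² + 13² − 13²) / (2·6.73·13) = 45.28/174.96 = 0.2588, so ∠DCQ = 75°.

Therefore, the measure of angle ∠DCQ = 75°.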